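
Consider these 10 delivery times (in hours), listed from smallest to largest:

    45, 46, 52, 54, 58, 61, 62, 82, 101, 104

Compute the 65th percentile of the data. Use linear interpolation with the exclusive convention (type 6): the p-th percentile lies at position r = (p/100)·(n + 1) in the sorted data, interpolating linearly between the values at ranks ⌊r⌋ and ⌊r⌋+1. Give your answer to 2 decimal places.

n = 10.
r = (65/100)·(10 + 1) = 7.15.
Rank 7 is 62 and rank 8 is 82.
Interpolate: 62 + 0.15·(82 − 62) = 62 + 0.15·20 = 65.

65.00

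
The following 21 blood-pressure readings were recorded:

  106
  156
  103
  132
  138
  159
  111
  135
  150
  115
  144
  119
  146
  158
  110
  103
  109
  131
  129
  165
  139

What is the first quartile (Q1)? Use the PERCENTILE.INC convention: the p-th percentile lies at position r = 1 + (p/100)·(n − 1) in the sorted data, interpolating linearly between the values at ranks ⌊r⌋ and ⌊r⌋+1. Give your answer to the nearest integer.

Sorted: 103, 103, 106, 109, 110, 111, 115, 119, 129, 131, 132, 135, 138, 139, 144, 146, 150, 156, 158, 159, 165.
n = 21.
r = 1 + (25/100)·(21 − 1) = 1 + 5 = 6.
r is an integer, so P25 is the value at rank 6: 111.

111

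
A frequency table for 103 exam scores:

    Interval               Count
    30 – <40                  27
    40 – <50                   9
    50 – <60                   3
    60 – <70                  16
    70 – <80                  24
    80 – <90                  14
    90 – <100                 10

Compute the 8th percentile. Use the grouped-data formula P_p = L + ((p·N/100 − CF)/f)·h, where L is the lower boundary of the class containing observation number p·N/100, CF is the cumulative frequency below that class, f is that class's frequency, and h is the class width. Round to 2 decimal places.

33.05

N = 103; target position k = 8/100 · 103 = 8.24.
Cumulative frequencies: 27, 36, 39, 55, 79, 93, 103.
Observation 8.24 falls in the class 30 – <40.
L = 30, CF = 0, f = 27, h = 10.
P8 = 30 + ((8.24 − 0)/27)·10 = 30 + 3.05185 = 33.0519.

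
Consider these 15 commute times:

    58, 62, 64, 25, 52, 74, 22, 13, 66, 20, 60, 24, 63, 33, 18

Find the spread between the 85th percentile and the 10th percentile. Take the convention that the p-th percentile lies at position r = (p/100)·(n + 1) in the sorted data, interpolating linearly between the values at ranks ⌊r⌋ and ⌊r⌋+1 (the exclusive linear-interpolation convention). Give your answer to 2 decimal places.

Sorted: 13, 18, 20, 22, 24, 25, 33, 52, 58, 60, 62, 63, 64, 66, 74.
n = 15.
P10: r = 1.6; ranks 1–2 are 13, 18; interpolating gives 16.
P85: r = 13.6; ranks 13–14 are 64, 66; interpolating gives 65.2.
Difference: 65.2 − 16 = 49.2.

49.20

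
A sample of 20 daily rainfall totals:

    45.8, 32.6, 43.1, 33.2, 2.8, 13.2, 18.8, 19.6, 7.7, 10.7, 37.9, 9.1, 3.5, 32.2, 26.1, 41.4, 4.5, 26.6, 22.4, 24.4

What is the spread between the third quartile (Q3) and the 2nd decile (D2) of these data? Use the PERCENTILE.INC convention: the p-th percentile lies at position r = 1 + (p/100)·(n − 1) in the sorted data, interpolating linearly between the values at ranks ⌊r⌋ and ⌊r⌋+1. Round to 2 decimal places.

23.93

Sorted: 2.8, 3.5, 4.5, 7.7, 9.1, 10.7, 13.2, 18.8, 19.6, 22.4, 24.4, 26.1, 26.6, 32.2, 32.6, 33.2, 37.9, 41.4, 43.1, 45.8.
n = 20.
P20: r = 4.8; ranks 4–5 are 7.7, 9.1; interpolating gives 8.82.
P75: r = 15.25; ranks 15–16 are 32.6, 33.2; interpolating gives 32.75.
Difference: 32.75 − 8.82 = 23.93.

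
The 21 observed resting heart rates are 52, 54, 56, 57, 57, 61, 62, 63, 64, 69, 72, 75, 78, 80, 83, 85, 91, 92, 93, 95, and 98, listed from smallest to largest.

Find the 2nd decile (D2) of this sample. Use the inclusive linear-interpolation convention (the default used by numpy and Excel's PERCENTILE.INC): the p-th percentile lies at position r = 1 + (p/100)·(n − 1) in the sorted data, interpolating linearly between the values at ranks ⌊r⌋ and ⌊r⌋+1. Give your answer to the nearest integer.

57

n = 21.
r = 1 + (20/100)·(21 − 1) = 1 + 4 = 5.
r is an integer, so P20 is the value at rank 5: 57.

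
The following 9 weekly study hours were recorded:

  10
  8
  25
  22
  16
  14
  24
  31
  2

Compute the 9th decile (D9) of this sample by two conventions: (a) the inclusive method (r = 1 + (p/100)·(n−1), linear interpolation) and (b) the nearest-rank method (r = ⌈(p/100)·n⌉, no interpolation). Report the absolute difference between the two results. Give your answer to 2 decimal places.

Sorted: 2, 8, 10, 14, 16, 22, 24, 25, 31.
n = 9.
(a) r = 8.2; between ranks 8 (25) and 9 (31): 26.2.
(b) the nearest-rank method: rank 9 → 31.
|26.2 − 31| = 4.8.

4.80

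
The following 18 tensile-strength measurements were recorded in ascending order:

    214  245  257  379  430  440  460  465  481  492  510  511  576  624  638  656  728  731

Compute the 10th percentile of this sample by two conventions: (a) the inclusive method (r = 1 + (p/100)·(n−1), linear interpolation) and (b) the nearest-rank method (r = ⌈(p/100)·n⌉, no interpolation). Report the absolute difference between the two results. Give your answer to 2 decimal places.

8.40

n = 18.
(a) r = 2.7; between ranks 2 (245) and 3 (257): 253.4.
(b) the nearest-rank method: rank 2 → 245.
|253.4 − 245| = 8.4.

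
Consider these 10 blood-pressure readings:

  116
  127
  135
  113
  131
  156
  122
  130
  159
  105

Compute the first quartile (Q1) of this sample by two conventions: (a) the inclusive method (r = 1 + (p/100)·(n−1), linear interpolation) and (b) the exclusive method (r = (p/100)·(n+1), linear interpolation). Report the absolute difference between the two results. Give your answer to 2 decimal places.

2.25

Sorted: 105, 113, 116, 122, 127, 130, 131, 135, 156, 159.
n = 10.
(a) r = 3.25; between ranks 3 (116) and 4 (122): 117.5.
(b) r = 2.75; between ranks 2 (113) and 3 (116): 115.25.
|117.5 − 115.25| = 2.25.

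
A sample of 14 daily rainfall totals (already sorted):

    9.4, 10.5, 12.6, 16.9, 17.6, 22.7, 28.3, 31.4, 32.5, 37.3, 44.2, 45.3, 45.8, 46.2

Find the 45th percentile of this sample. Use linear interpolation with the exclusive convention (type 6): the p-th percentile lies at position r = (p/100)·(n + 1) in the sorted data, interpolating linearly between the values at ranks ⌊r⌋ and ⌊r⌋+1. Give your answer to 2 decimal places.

26.90

n = 14.
r = (45/100)·(14 + 1) = 6.75.
Rank 6 is 22.7 and rank 7 is 28.3.
Interpolate: 22.7 + 0.75·(28.3 − 22.7) = 22.7 + 0.75·5.6 = 26.9.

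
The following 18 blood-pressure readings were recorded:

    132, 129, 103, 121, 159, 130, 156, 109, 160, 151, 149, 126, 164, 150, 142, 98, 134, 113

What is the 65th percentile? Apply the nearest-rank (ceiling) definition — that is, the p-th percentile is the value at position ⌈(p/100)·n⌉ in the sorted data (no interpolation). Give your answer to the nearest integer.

Sorted: 98, 103, 109, 113, 121, 126, 129, 130, 132, 134, 142, 149, 150, 151, 156, 159, 160, 164.
n = 18.
Position = ⌈65/100 · 18⌉ = ⌈11.7⌉ = 12.
The value at rank 12 is 149.

149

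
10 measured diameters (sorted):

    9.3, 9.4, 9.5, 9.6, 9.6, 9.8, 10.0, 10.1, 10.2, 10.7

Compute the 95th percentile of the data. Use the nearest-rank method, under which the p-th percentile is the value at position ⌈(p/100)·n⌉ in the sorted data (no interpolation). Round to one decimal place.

10.7

n = 10.
Position = ⌈95/100 · 10⌉ = ⌈9.5⌉ = 10.
The value at rank 10 is 10.7.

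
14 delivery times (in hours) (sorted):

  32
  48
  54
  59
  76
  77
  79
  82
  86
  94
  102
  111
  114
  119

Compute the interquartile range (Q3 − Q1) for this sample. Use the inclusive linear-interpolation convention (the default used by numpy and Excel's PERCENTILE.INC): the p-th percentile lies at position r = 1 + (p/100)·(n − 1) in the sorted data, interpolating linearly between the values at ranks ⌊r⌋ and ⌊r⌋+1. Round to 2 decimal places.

n = 14.
P25: r = 4.25; ranks 4–5 are 59, 76; interpolating gives 63.25.
P75: r = 10.75; ranks 10–11 are 94, 102; interpolating gives 100.
Difference: 100 − 63.25 = 36.75.

36.75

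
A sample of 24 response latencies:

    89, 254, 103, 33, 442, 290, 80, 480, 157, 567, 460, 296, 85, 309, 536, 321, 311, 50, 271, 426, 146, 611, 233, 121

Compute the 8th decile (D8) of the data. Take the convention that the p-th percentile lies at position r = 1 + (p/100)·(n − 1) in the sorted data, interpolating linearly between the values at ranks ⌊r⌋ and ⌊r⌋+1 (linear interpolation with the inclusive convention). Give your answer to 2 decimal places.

449.20

Sorted: 33, 50, 80, 85, 89, 103, 121, 146, 157, 233, 254, 271, 290, 296, 309, 311, 321, 426, 442, 460, 480, 536, 567, 611.
n = 24.
r = 1 + (80/100)·(24 − 1) = 1 + 18.4 = 19.4.
Rank 19 is 442 and rank 20 is 460.
Interpolate: 442 + 0.4·(460 − 442) = 442 + 0.4·18 = 449.2.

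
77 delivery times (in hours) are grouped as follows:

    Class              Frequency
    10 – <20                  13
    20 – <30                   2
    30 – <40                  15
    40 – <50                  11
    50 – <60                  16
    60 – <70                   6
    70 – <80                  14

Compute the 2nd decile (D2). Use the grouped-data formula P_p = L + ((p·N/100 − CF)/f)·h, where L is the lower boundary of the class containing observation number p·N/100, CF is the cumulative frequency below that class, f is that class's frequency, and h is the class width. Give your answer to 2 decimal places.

N = 77; target position k = 20/100 · 77 = 15.4.
Cumulative frequencies: 13, 15, 30, 41, 57, 63, 77.
Observation 15.4 falls in the class 30 – <40.
L = 30, CF = 15, f = 15, h = 10.
P20 = 30 + ((15.4 − 15)/15)·10 = 30 + 0.266667 = 30.2667.

30.27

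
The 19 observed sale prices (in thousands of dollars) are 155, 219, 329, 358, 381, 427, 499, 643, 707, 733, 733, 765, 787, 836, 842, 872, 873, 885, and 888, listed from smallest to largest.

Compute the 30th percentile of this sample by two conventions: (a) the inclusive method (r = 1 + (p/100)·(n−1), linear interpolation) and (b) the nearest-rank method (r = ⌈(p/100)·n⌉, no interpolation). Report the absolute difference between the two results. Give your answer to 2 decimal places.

n = 19.
(a) r = 6.4; between ranks 6 (427) and 7 (499): 455.8.
(b) the nearest-rank method: rank 6 → 427.
|455.8 − 427| = 28.8.

28.80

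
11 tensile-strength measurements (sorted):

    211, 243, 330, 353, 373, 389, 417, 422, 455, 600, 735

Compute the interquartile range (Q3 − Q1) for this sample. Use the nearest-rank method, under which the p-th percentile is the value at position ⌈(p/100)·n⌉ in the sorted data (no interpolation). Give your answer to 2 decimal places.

n = 11.
P25: rank ⌈25/100·11⌉ = 3 → 330.
P75: rank ⌈75/100·11⌉ = 9 → 455.
Difference: 455 − 330 = 125.

125.00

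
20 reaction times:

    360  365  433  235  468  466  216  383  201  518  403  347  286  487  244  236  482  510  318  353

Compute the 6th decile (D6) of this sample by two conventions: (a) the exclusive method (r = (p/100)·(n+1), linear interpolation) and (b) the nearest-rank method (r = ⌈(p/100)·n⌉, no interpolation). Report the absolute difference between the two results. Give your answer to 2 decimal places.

Sorted: 201, 216, 235, 236, 244, 286, 318, 347, 353, 360, 365, 383, 403, 433, 466, 468, 482, 487, 510, 518.
n = 20.
(a) r = 12.6; between ranks 12 (383) and 13 (403): 395.
(b) the nearest-rank method: rank 12 → 383.
|395 − 383| = 12.

12.00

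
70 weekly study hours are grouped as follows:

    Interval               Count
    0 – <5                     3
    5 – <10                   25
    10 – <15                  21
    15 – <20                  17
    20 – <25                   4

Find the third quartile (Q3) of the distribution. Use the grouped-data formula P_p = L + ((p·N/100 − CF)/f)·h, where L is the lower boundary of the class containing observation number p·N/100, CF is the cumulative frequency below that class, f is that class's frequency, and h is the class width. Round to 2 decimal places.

N = 70; target position k = 75/100 · 70 = 52.5.
Cumulative frequencies: 3, 28, 49, 66, 70.
Observation 52.5 falls in the class 15 – <20.
L = 15, CF = 49, f = 17, h = 5.
P75 = 15 + ((52.5 − 49)/17)·5 = 15 + 1.02941 = 16.0294.

16.03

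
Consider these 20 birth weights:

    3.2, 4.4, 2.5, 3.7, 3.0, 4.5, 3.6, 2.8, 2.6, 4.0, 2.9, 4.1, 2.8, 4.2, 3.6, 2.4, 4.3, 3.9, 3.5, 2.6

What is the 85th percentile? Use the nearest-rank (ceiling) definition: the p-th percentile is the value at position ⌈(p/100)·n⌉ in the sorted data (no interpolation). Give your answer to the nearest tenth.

4.2

Sorted: 2.4, 2.5, 2.6, 2.6, 2.8, 2.8, 2.9, 3.0, 3.2, 3.5, 3.6, 3.6, 3.7, 3.9, 4.0, 4.1, 4.2, 4.3, 4.4, 4.5.
n = 20.
Position = ⌈85/100 · 20⌉ = ⌈17⌉ = 17.
The value at rank 17 is 4.2.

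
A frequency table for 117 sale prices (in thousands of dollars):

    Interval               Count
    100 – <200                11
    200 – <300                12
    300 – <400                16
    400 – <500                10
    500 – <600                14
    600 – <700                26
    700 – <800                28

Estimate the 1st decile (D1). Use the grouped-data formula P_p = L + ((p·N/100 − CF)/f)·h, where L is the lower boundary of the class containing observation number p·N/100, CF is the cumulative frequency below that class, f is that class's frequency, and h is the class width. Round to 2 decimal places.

205.83

N = 117; target position k = 10/100 · 117 = 11.7.
Cumulative frequencies: 11, 23, 39, 49, 63, 89, 117.
Observation 11.7 falls in the class 200 – <300.
L = 200, CF = 11, f = 12, h = 100.
P10 = 200 + ((11.7 − 11)/12)·100 = 200 + 5.83333 = 205.833.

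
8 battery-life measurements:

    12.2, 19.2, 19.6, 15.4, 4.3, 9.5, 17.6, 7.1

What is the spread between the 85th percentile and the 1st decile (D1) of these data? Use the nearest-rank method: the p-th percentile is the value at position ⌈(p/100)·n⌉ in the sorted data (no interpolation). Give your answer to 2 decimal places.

14.90

Sorted: 4.3, 7.1, 9.5, 12.2, 15.4, 17.6, 19.2, 19.6.
n = 8.
P10: rank ⌈10/100·8⌉ = 1 → 4.3.
P85: rank ⌈85/100·8⌉ = 7 → 19.2.
Difference: 19.2 − 4.3 = 14.9.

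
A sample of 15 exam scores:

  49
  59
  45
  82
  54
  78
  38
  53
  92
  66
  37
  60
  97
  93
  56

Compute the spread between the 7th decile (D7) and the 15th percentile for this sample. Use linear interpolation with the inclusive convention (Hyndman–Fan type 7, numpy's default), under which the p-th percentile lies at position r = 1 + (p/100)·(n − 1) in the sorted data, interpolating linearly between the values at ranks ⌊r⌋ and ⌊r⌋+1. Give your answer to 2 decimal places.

Sorted: 37, 38, 45, 49, 53, 54, 56, 59, 60, 66, 78, 82, 92, 93, 97.
n = 15.
P15: r = 3.1; ranks 3–4 are 45, 49; interpolating gives 45.4.
P70: r = 10.8; ranks 10–11 are 66, 78; interpolating gives 75.6.
Difference: 75.6 − 45.4 = 30.2.

30.20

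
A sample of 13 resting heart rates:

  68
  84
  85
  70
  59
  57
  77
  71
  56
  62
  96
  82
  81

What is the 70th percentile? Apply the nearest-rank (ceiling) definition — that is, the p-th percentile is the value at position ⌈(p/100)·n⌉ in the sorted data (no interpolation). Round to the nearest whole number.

Sorted: 56, 57, 59, 62, 68, 70, 71, 77, 81, 82, 84, 85, 96.
n = 13.
Position = ⌈70/100 · 13⌉ = ⌈9.1⌉ = 10.
The value at rank 10 is 82.

82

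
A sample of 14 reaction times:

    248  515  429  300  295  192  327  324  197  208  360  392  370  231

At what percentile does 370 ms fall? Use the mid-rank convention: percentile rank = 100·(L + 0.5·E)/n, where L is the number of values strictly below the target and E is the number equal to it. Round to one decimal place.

75.0

Sorted: 192, 197, 208, 231, 248, 295, 300, 324, 327, 360, 370, 392, 429, 515.
Count below 370: L = 10; count equal: E = 1; n = 14.
Percentile rank = 100·(10 + 0.5·1)/14 = 100·10.5/14 = 75.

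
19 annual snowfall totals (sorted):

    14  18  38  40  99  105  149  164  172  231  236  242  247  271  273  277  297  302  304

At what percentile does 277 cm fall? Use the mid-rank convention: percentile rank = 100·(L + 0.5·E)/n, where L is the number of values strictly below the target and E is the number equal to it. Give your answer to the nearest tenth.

Count below 277: L = 15; count equal: E = 1; n = 19.
Percentile rank = 100·(15 + 0.5·1)/19 = 100·15.5/19 = 81.58.

81.6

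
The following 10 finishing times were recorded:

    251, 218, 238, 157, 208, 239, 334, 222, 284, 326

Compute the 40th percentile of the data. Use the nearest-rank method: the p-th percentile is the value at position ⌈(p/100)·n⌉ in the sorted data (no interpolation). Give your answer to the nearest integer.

Sorted: 157, 208, 218, 222, 238, 239, 251, 284, 326, 334.
n = 10.
Position = ⌈40/100 · 10⌉ = ⌈4⌉ = 4.
The value at rank 4 is 222.

222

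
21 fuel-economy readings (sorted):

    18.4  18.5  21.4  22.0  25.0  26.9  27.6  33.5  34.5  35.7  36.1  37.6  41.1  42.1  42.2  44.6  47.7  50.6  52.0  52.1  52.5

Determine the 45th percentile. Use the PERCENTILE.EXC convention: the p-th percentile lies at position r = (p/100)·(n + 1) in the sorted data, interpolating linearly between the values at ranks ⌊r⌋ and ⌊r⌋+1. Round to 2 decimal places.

35.58

n = 21.
r = (45/100)·(21 + 1) = 9.9.
Rank 9 is 34.5 and rank 10 is 35.7.
Interpolate: 34.5 + 0.9·(35.7 − 34.5) = 34.5 + 0.9·1.2 = 35.58.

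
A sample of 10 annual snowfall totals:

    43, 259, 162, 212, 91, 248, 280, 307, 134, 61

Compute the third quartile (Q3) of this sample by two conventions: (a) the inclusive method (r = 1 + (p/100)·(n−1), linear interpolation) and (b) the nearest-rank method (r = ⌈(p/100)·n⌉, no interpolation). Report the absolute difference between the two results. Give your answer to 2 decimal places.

Sorted: 43, 61, 91, 134, 162, 212, 248, 259, 280, 307.
n = 10.
(a) r = 7.75; between ranks 7 (248) and 8 (259): 256.25.
(b) the nearest-rank method: rank 8 → 259.
|256.25 − 259| = 2.75.

2.75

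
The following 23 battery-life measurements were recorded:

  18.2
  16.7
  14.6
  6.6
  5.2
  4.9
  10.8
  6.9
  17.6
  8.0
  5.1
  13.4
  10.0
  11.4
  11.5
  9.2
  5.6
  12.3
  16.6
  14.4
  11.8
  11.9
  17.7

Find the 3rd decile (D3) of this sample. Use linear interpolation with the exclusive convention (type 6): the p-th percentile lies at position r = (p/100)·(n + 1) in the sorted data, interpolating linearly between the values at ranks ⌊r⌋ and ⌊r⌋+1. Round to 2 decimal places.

8.24

Sorted: 4.9, 5.1, 5.2, 5.6, 6.6, 6.9, 8.0, 9.2, 10.0, 10.8, 11.4, 11.5, 11.8, 11.9, 12.3, 13.4, 14.4, 14.6, 16.6, 16.7, 17.6, 17.7, 18.2.
n = 23.
r = (30/100)·(23 + 1) = 7.2.
Rank 7 is 8.0 and rank 8 is 9.2.
Interpolate: 8.0 + 0.2·(9.2 − 8.0) = 8.0 + 0.2·1.2 = 8.24.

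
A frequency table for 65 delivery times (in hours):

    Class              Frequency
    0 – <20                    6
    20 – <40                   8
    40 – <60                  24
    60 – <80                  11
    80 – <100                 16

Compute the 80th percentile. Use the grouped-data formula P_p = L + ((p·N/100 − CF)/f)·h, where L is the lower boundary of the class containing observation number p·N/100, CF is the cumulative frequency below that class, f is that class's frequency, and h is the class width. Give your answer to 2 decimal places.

N = 65; target position k = 80/100 · 65 = 52.
Cumulative frequencies: 6, 14, 38, 49, 65.
Observation 52 falls in the class 80 – <100.
L = 80, CF = 49, f = 16, h = 20.
P80 = 80 + ((52 − 49)/16)·20 = 80 + 3.75 = 83.75.

83.75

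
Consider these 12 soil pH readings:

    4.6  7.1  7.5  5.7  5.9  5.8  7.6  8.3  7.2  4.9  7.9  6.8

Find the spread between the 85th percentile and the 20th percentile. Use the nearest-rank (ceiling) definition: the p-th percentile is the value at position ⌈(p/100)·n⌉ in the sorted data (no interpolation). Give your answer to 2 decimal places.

Sorted: 4.6, 4.9, 5.7, 5.8, 5.9, 6.8, 7.1, 7.2, 7.5, 7.6, 7.9, 8.3.
n = 12.
P20: rank ⌈20/100·12⌉ = 3 → 5.7.
P85: rank ⌈85/100·12⌉ = 11 → 7.9.
Difference: 7.9 − 5.7 = 2.2.

2.20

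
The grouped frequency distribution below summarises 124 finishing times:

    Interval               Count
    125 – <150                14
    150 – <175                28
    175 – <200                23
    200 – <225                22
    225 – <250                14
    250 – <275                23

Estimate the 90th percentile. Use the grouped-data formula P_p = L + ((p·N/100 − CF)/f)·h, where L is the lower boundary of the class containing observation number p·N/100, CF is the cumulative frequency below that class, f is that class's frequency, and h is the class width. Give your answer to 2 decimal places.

N = 124; target position k = 90/100 · 124 = 111.6.
Cumulative frequencies: 14, 42, 65, 87, 101, 124.
Observation 111.6 falls in the class 250 – <275.
L = 250, CF = 101, f = 23, h = 25.
P90 = 250 + ((111.6 − 101)/23)·25 = 250 + 11.5217 = 261.522.

261.52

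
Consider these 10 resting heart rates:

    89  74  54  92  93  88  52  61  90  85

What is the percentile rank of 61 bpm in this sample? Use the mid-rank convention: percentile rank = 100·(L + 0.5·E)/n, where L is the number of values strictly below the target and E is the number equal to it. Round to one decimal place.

Sorted: 52, 54, 61, 74, 85, 88, 89, 90, 92, 93.
Count below 61: L = 2; count equal: E = 1; n = 10.
Percentile rank = 100·(2 + 0.5·1)/10 = 100·2.5/10 = 25.

25.0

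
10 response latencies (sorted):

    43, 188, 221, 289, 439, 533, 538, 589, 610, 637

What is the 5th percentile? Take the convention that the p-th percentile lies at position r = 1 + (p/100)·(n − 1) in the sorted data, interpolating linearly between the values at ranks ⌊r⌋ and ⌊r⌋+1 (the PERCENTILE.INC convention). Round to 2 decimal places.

n = 10.
r = 1 + (5/100)·(10 − 1) = 1 + 0.45 = 1.45.
Rank 1 is 43 and rank 2 is 188.
Interpolate: 43 + 0.45·(188 − 43) = 43 + 0.45·145 = 108.25.

108.25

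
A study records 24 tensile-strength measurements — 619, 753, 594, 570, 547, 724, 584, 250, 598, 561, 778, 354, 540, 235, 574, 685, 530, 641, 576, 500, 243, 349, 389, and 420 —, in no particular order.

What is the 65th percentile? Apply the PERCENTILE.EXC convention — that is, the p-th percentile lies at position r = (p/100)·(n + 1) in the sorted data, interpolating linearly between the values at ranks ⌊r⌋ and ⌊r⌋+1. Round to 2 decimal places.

Sorted: 235, 243, 250, 349, 354, 389, 420, 500, 530, 540, 547, 561, 570, 574, 576, 584, 594, 598, 619, 641, 685, 724, 753, 778.
n = 24.
r = (65/100)·(24 + 1) = 16.25.
Rank 16 is 584 and rank 17 is 594.
Interpolate: 584 + 0.25·(594 − 584) = 584 + 0.25·10 = 586.5.

586.50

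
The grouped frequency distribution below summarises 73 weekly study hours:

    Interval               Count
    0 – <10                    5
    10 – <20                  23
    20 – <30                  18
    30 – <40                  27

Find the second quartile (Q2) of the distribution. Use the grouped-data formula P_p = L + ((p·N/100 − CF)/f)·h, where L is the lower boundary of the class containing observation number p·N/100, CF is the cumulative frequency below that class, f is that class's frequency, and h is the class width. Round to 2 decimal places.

N = 73; target position k = 50/100 · 73 = 36.5.
Cumulative frequencies: 5, 28, 46, 73.
Observation 36.5 falls in the class 20 – <30.
L = 20, CF = 28, f = 18, h = 10.
P50 = 20 + ((36.5 − 28)/18)·10 = 20 + 4.72222 = 24.7222.

24.72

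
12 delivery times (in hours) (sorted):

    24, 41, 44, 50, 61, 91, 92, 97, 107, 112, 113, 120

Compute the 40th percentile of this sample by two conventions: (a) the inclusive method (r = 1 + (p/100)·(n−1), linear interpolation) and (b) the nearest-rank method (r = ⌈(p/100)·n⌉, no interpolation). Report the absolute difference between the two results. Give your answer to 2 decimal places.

12.00

n = 12.
(a) r = 5.4; between ranks 5 (61) and 6 (91): 73.
(b) the nearest-rank method: rank 5 → 61.
|73 − 61| = 12.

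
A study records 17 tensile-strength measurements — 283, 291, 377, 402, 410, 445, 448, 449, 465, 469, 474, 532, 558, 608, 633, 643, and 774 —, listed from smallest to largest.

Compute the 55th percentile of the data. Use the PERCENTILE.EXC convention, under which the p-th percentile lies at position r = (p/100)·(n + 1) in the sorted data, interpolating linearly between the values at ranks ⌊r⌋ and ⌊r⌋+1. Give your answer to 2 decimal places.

468.60

n = 17.
r = (55/100)·(17 + 1) = 9.9.
Rank 9 is 465 and rank 10 is 469.
Interpolate: 465 + 0.9·(469 − 465) = 465 + 0.9·4 = 468.6.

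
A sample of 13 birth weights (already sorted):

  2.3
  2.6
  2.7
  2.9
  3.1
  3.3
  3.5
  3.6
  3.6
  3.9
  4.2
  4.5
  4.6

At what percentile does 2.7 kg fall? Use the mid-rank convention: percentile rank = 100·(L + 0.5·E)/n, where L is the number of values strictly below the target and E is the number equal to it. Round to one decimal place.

19.2

Count below 2.7: L = 2; count equal: E = 1; n = 13.
Percentile rank = 100·(2 + 0.5·1)/13 = 100·2.5/13 = 19.23.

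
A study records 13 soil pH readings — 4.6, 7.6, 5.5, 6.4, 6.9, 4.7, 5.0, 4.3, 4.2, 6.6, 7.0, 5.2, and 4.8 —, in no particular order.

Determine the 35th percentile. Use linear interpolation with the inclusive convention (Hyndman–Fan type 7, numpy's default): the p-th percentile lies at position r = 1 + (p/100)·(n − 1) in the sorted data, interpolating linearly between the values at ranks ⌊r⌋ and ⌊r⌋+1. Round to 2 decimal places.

4.84

Sorted: 4.2, 4.3, 4.6, 4.7, 4.8, 5.0, 5.2, 5.5, 6.4, 6.6, 6.9, 7.0, 7.6.
n = 13.
r = 1 + (35/100)·(13 − 1) = 1 + 4.2 = 5.2.
Rank 5 is 4.8 and rank 6 is 5.0.
Interpolate: 4.8 + 0.2·(5.0 − 4.8) = 4.8 + 0.2·0.2 = 4.84.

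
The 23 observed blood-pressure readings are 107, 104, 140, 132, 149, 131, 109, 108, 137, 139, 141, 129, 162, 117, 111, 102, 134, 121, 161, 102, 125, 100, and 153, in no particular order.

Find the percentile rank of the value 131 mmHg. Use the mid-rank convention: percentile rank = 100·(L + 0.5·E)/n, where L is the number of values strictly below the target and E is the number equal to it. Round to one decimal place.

Sorted: 100, 102, 102, 104, 107, 108, 109, 111, 117, 121, 125, 129, 131, 132, 134, 137, 139, 140, 141, 149, 153, 161, 162.
Count below 131: L = 12; count equal: E = 1; n = 23.
Percentile rank = 100·(12 + 0.5·1)/23 = 100·12.5/23 = 54.35.

54.3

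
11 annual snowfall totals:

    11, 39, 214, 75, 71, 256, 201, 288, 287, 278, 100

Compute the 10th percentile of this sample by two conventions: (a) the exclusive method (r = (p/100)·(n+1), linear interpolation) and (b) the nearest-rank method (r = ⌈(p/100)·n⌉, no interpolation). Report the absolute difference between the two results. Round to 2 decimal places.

22.40

Sorted: 11, 39, 71, 75, 100, 201, 214, 256, 278, 287, 288.
n = 11.
(a) r = 1.2; between ranks 1 (11) and 2 (39): 16.6.
(b) the nearest-rank method: rank 2 → 39.
|16.6 − 39| = 22.4.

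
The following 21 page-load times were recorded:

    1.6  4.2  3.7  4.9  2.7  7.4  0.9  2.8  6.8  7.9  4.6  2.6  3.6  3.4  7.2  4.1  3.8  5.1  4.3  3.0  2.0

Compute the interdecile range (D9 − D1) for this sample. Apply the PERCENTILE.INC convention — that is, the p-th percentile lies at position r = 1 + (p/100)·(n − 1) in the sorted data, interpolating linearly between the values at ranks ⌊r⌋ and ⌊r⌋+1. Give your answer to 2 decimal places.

5.20

Sorted: 0.9, 1.6, 2.0, 2.6, 2.7, 2.8, 3.0, 3.4, 3.6, 3.7, 3.8, 4.1, 4.2, 4.3, 4.6, 4.9, 5.1, 6.8, 7.2, 7.4, 7.9.
n = 21.
P10: r = 3 (integer) → 2.
P90: r = 19 (integer) → 7.2.
Difference: 7.2 − 2 = 5.2.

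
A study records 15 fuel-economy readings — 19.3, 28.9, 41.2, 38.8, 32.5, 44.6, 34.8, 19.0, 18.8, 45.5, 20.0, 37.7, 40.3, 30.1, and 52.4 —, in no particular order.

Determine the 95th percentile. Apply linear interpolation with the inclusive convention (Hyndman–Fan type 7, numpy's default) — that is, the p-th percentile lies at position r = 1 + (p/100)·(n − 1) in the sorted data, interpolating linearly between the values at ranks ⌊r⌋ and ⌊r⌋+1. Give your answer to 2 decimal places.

47.57

Sorted: 18.8, 19.0, 19.3, 20.0, 28.9, 30.1, 32.5, 34.8, 37.7, 38.8, 40.3, 41.2, 44.6, 45.5, 52.4.
n = 15.
r = 1 + (95/100)·(15 − 1) = 1 + 13.3 = 14.3.
Rank 14 is 45.5 and rank 15 is 52.4.
Interpolate: 45.5 + 0.3·(52.4 − 45.5) = 45.5 + 0.3·6.9 = 47.57.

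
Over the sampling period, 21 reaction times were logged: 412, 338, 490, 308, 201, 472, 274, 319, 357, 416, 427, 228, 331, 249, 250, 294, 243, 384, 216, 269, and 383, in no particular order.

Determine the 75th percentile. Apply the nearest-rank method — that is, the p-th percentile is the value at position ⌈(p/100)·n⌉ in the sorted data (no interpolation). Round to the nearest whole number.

Sorted: 201, 216, 228, 243, 249, 250, 269, 274, 294, 308, 319, 331, 338, 357, 383, 384, 412, 416, 427, 472, 490.
n = 21.
Position = ⌈75/100 · 21⌉ = ⌈15.75⌉ = 16.
The value at rank 16 is 384.

384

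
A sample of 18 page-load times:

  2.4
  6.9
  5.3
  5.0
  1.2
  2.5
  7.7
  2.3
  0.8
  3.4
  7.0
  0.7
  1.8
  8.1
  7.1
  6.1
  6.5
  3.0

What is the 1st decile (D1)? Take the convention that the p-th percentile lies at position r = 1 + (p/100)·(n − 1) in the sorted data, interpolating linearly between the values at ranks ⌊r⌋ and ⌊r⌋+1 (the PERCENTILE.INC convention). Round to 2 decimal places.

1.08

Sorted: 0.7, 0.8, 1.2, 1.8, 2.3, 2.4, 2.5, 3.0, 3.4, 5.0, 5.3, 6.1, 6.5, 6.9, 7.0, 7.1, 7.7, 8.1.
n = 18.
r = 1 + (10/100)·(18 − 1) = 1 + 1.7 = 2.7.
Rank 2 is 0.8 and rank 3 is 1.2.
Interpolate: 0.8 + 0.7·(1.2 − 0.8) = 0.8 + 0.7·0.4 = 1.08.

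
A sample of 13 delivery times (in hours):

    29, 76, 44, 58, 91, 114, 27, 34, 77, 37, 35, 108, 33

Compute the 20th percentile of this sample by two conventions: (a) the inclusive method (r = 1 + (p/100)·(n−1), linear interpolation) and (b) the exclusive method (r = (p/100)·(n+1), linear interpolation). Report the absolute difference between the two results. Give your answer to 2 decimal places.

Sorted: 27, 29, 33, 34, 35, 37, 44, 58, 76, 77, 91, 108, 114.
n = 13.
(a) r = 3.4; between ranks 3 (33) and 4 (34): 33.4.
(b) r = 2.8; between ranks 2 (29) and 3 (33): 32.2.
|33.4 − 32.2| = 1.2.

1.20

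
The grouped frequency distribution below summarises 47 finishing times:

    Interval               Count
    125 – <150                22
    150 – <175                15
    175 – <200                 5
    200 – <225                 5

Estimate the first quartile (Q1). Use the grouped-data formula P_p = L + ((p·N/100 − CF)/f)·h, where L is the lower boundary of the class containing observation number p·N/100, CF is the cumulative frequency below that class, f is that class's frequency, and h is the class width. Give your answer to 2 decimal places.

N = 47; target position k = 25/100 · 47 = 11.75.
Cumulative frequencies: 22, 37, 42, 47.
Observation 11.75 falls in the class 125 – <150.
L = 125, CF = 0, f = 22, h = 25.
P25 = 125 + ((11.75 − 0)/22)·25 = 125 + 13.3523 = 138.352.

138.35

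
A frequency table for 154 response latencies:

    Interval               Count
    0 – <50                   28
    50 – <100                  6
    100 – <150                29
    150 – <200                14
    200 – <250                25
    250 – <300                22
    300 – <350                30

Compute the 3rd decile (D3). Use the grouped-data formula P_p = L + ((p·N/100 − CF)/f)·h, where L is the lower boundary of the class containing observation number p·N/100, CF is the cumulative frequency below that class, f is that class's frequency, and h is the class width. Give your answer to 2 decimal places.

N = 154; target position k = 30/100 · 154 = 46.2.
Cumulative frequencies: 28, 34, 63, 77, 102, 124, 154.
Observation 46.2 falls in the class 100 – <150.
L = 100, CF = 34, f = 29, h = 50.
P30 = 100 + ((46.2 − 34)/29)·50 = 100 + 21.0345 = 121.034.

121.03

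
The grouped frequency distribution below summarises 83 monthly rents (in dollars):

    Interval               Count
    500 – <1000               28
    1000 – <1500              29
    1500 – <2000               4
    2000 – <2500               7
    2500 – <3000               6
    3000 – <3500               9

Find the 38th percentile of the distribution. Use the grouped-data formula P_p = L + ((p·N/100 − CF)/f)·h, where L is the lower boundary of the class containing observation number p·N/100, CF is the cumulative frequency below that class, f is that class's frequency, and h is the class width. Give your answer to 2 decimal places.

N = 83; target position k = 38/100 · 83 = 31.54.
Cumulative frequencies: 28, 57, 61, 68, 74, 83.
Observation 31.54 falls in the class 1000 – <1500.
L = 1000, CF = 28, f = 29, h = 500.
P38 = 1000 + ((31.54 − 28)/29)·500 = 1000 + 61.0345 = 1061.03.

1061.03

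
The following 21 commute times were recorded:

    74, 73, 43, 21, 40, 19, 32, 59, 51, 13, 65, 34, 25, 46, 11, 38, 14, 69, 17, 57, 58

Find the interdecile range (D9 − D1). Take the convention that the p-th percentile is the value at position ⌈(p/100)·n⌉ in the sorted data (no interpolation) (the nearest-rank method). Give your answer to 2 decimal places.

Sorted: 11, 13, 14, 17, 19, 21, 25, 32, 34, 38, 40, 43, 46, 51, 57, 58, 59, 65, 69, 73, 74.
n = 21.
P10: rank ⌈10/100·21⌉ = 3 → 14.
P90: rank ⌈90/100·21⌉ = 19 → 69.
Difference: 69 − 14 = 55.

55.00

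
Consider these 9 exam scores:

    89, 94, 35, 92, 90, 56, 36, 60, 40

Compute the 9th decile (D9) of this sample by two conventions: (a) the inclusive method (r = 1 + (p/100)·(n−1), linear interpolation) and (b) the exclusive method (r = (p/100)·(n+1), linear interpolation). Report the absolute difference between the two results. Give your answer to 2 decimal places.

Sorted: 35, 36, 40, 56, 60, 89, 90, 92, 94.
n = 9.
(a) r = 8.2; between ranks 8 (92) and 9 (94): 92.4.
(b) r = 9 → value at rank 9 = 94.
|92.4 − 94| = 1.6.

1.60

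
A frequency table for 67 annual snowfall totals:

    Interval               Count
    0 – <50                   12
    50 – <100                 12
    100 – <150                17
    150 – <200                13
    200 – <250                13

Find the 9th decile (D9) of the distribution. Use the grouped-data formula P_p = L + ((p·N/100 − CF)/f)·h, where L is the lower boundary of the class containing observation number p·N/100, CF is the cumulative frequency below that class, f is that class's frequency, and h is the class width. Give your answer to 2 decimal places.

N = 67; target position k = 90/100 · 67 = 60.3.
Cumulative frequencies: 12, 24, 41, 54, 67.
Observation 60.3 falls in the class 200 – <250.
L = 200, CF = 54, f = 13, h = 50.
P90 = 200 + ((60.3 − 54)/13)·50 = 200 + 24.2308 = 224.231.

224.23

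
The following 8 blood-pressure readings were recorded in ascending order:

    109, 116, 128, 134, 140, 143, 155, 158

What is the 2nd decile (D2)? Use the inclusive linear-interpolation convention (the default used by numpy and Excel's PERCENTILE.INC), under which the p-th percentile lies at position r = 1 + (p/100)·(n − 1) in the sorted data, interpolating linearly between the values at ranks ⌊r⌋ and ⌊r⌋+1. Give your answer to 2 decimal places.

n = 8.
r = 1 + (20/100)·(8 − 1) = 1 + 1.4 = 2.4.
Rank 2 is 116 and rank 3 is 128.
Interpolate: 116 + 0.4·(128 − 116) = 116 + 0.4·12 = 120.8.

120.80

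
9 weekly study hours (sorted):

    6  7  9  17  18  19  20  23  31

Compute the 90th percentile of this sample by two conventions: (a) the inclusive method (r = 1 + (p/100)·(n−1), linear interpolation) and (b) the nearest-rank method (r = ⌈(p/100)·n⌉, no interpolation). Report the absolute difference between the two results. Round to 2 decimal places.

n = 9.
(a) r = 8.2; between ranks 8 (23) and 9 (31): 24.6.
(b) the nearest-rank method: rank 9 → 31.
|24.6 − 31| = 6.4.

6.40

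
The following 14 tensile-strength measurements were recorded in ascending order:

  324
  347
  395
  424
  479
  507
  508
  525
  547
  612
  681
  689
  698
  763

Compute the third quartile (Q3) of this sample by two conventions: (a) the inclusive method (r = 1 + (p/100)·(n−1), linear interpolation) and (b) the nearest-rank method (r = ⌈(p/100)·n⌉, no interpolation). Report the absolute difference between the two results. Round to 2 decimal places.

n = 14.
(a) r = 10.75; between ranks 10 (612) and 11 (681): 663.75.
(b) the nearest-rank method: rank 11 → 681.
|663.75 − 681| = 17.25.

17.25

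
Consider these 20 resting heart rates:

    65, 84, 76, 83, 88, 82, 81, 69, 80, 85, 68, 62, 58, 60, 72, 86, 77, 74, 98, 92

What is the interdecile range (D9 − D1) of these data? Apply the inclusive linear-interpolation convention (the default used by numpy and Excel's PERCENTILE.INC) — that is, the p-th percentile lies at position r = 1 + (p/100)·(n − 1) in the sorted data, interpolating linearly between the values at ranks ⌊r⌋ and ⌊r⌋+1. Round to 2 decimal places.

26.60

Sorted: 58, 60, 62, 65, 68, 69, 72, 74, 76, 77, 80, 81, 82, 83, 84, 85, 86, 88, 92, 98.
n = 20.
P10: r = 2.9; ranks 2–3 are 60, 62; interpolating gives 61.8.
P90: r = 18.1; ranks 18–19 are 88, 92; interpolating gives 88.4.
Difference: 88.4 − 61.8 = 26.6.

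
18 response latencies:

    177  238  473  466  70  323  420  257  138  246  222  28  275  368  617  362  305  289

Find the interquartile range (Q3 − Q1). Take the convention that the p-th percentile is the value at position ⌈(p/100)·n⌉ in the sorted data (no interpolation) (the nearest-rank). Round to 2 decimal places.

146.00

Sorted: 28, 70, 138, 177, 222, 238, 246, 257, 275, 289, 305, 323, 362, 368, 420, 466, 473, 617.
n = 18.
P25: rank ⌈25/100·18⌉ = 5 → 222.
P75: rank ⌈75/100·18⌉ = 14 → 368.
Difference: 368 − 222 = 146.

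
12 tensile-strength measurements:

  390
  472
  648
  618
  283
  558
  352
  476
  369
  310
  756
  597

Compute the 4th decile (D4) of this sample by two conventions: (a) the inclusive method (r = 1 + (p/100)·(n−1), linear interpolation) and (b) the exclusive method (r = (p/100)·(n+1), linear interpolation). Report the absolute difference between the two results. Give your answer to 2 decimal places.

Sorted: 283, 310, 352, 369, 390, 472, 476, 558, 597, 618, 648, 756.
n = 12.
(a) r = 5.4; between ranks 5 (390) and 6 (472): 422.8.
(b) r = 5.2; between ranks 5 (390) and 6 (472): 406.4.
|422.8 − 406.4| = 16.4.

16.40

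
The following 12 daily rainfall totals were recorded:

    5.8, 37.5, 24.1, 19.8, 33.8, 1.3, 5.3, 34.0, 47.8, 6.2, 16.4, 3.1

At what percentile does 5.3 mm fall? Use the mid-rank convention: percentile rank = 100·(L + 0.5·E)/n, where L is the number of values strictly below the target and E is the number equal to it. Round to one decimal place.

20.8

Sorted: 1.3, 3.1, 5.3, 5.8, 6.2, 16.4, 19.8, 24.1, 33.8, 34.0, 37.5, 47.8.
Count below 5.3: L = 2; count equal: E = 1; n = 12.
Percentile rank = 100·(2 + 0.5·1)/12 = 100·2.5/12 = 20.83.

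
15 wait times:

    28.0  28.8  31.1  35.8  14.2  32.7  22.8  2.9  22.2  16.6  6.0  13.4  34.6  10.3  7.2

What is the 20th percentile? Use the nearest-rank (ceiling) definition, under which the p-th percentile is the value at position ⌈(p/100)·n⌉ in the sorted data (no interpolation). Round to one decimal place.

7.2

Sorted: 2.9, 6.0, 7.2, 10.3, 13.4, 14.2, 16.6, 22.2, 22.8, 28.0, 28.8, 31.1, 32.7, 34.6, 35.8.
n = 15.
Position = ⌈20/100 · 15⌉ = ⌈3⌉ = 3.
The value at rank 3 is 7.2.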